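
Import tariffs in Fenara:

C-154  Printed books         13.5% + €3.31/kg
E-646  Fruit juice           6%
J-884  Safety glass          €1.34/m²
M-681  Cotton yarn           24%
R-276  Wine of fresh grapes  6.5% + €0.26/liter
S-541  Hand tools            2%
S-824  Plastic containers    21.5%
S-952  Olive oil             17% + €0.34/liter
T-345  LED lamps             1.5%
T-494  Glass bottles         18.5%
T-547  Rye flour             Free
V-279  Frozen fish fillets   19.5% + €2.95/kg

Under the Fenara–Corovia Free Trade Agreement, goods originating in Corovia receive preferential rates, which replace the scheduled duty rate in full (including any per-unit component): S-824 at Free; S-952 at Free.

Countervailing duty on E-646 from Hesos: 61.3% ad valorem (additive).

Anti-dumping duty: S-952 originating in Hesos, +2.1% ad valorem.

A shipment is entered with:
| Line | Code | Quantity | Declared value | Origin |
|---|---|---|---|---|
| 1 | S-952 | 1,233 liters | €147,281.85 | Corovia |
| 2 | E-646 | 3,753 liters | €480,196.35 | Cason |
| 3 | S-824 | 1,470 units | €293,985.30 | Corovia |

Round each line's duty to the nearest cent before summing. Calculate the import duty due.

€28,811.78

Line 1 (S-952, Corovia, 1,233 liters, €147,281.85):
Base rate for S-952 is 17% + €0.34/liter.
Origin Corovia qualifies under the Fenara–Corovia agreement and S-952 is covered: preferential rate Free applies instead.
The additional-duty order on S-952 targets Hesos, not Corovia; it does not apply.
Duty = €147,281.85 × 0% = €0.00.
Line 2 (E-646, Cason, 3,753 liters, €480,196.35):
Base rate for E-646 is 6%.
The additional-duty order on E-646 targets Hesos, not Cason; it does not apply.
Duty = €480,196.35 × 6% = €28,811.78.
Line 3 (S-824, Corovia, 1,470 units, €293,985.30):
Base rate for S-824 is 21.5%.
Origin Corovia qualifies under the Fenara–Corovia agreement and S-824 is covered: preferential rate Free applies instead.
Duty = €293,985.30 × 0% = €0.00.
Total = €0.00 + €28,811.78 + €0.00 = €28,811.78.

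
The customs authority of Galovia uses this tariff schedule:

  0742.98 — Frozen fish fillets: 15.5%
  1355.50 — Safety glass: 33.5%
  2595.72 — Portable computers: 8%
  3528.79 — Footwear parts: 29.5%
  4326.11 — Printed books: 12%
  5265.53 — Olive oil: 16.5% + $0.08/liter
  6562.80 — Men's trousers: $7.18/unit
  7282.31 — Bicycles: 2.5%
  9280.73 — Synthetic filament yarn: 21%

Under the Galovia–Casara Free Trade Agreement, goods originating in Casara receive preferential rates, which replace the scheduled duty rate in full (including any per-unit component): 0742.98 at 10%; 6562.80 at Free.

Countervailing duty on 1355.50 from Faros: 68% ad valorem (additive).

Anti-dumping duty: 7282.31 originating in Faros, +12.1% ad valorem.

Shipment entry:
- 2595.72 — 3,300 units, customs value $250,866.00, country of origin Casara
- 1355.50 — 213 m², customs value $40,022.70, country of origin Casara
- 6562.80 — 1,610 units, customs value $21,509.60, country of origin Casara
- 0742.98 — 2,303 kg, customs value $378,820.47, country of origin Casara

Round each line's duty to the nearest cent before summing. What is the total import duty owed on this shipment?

$71,358.93

Line 1 (2595.72, Casara, 3,300 units, $250,866.00):
Base rate for 2595.72 is 8%.
Origin Casara is the FTA partner but 2595.72 is not on the preference list; base rate stands.
Duty = $250,866.00 × 8% = $20,069.28.
Line 2 (1355.50, Casara, 213 m², $40,022.70):
Base rate for 1355.50 is 33.5%.
Origin Casara is the FTA partner but 1355.50 is not on the preference list; base rate stands.
The additional-duty order on 1355.50 targets Faros, not Casara; it does not apply.
Duty = $40,022.70 × 33.5% = $13,407.60.
Line 3 (6562.80, Casara, 1,610 units, $21,509.60):
Base rate for 6562.80 is $7.18/unit.
Origin Casara qualifies under the Galovia–Casara agreement and 6562.80 is covered: preferential rate Free applies instead.
Duty = $21,509.60 × 0% = $0.00.
Line 4 (0742.98, Casara, 2,303 kg, $378,820.47):
Base rate for 0742.98 is 15.5%.
Origin Casara qualifies under the Galovia–Casara agreement and 0742.98 is covered: preferential rate 10% applies instead.
Duty = $378,820.47 × 10% = $37,882.05.
Total = $20,069.28 + $13,407.60 + $0.00 + $37,882.05 = $71,358.93.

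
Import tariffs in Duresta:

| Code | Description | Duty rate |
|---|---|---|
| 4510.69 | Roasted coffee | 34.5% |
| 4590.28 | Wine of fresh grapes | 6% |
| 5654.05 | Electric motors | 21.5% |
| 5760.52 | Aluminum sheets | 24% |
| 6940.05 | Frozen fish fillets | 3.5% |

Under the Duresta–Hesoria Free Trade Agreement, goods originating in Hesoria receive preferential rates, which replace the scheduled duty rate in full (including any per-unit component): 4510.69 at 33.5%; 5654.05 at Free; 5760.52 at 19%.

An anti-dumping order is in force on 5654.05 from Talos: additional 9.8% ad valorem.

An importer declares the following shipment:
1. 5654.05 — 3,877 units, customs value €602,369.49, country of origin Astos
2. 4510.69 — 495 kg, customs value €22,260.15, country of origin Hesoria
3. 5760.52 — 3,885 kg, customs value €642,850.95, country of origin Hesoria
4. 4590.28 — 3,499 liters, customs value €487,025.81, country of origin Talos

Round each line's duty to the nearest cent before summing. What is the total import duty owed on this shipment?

€288,329.82

Line 1 (5654.05, Astos, 3,877 units, €602,369.49):
Base rate for 5654.05 is 21.5%.
5654.05 has an FTA preferential rate, but origin Astos is not Hesoria; base rate stands.
The additional-duty order on 5654.05 targets Talos, not Astos; it does not apply.
Duty = €602,369.49 × 21.5% = €129,509.44.
Line 2 (4510.69, Hesoria, 495 kg, €22,260.15):
Base rate for 4510.69 is 34.5%.
Origin Hesoria qualifies under the Duresta–Hesoria agreement and 4510.69 is covered: preferential rate 33.5% applies instead.
Duty = €22,260.15 × 33.5% = €7,457.15.
Line 3 (5760.52, Hesoria, 3,885 kg, €642,850.95):
Base rate for 5760.52 is 24%.
Origin Hesoria qualifies under the Duresta–Hesoria agreement and 5760.52 is covered: preferential rate 19% applies instead.
Duty = €642,850.95 × 19% = €122,141.68.
Line 4 (4590.28, Talos, 3,499 liters, €487,025.81):
Base rate for 4590.28 is 6%.
Duty = €487,025.81 × 6% = €29,221.55.
Total = €129,509.44 + €7,457.15 + €122,141.68 + €29,221.55 = €288,329.82.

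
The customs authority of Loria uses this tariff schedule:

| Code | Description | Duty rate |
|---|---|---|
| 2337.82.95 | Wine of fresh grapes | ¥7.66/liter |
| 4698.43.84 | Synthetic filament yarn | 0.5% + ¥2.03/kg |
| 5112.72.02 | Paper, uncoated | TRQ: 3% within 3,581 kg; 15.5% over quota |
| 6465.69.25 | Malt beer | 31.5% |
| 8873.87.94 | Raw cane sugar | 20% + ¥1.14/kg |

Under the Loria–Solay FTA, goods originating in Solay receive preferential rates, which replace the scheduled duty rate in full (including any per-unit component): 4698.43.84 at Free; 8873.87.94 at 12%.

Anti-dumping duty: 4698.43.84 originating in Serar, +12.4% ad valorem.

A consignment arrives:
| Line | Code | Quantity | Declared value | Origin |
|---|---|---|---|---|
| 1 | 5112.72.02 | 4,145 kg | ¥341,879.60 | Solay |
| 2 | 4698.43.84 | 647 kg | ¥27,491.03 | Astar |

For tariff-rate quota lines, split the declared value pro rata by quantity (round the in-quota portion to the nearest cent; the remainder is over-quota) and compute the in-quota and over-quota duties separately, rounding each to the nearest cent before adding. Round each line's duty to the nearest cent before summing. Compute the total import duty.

¥17,522.10

Line 1 (5112.72.02, Solay, 4,145 kg, ¥341,879.60):
Code 5112.72.02 is under a tariff-rate quota (threshold 3,581 kg). In-quota: 3,581 kg at 3%; over-quota: 564 kg at 15.5%.
Pro-rata value split: in-quota = ¥341,879.60 × 3,581/4,145 = ¥295,360.88; over-quota = ¥341,879.60 − ¥295,360.88 = ¥46,518.72.
In-quota duty = ¥295,360.88 × 3% = ¥8,860.83. Over-quota duty = ¥46,518.72 × 15.5% = ¥7,210.40.
Line duty = ¥8,860.83 + ¥7,210.40 = ¥16,071.23.
Line 2 (4698.43.84, Astar, 647 kg, ¥27,491.03):
Base rate for 4698.43.84 is 0.5% + ¥2.03/kg.
4698.43.84 has an FTA preferential rate, but origin Astar is not Solay; base rate stands.
The additional-duty order on 4698.43.84 targets Serar, not Astar; it does not apply.
Duty = ¥27,491.03 × 0.5% + 647 × ¥2.03 = ¥1,450.87.
Total = ¥16,071.23 + ¥1,450.87 = ¥17,522.10.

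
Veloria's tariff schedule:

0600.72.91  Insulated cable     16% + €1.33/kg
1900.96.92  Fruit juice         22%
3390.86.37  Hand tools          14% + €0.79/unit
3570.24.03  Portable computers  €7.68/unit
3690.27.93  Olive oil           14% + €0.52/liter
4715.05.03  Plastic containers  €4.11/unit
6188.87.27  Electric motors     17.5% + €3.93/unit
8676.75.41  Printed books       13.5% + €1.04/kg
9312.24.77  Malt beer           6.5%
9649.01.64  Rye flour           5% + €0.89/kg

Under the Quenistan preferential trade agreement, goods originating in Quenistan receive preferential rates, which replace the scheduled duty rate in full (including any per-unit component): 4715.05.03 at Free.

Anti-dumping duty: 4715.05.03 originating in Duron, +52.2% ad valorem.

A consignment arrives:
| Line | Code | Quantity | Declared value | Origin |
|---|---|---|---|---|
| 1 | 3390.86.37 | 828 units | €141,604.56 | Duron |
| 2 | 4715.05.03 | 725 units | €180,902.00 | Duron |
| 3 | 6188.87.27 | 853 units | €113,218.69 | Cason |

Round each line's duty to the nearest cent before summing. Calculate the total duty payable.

€141,054.91

Line 1 (3390.86.37, Duron, 828 units, €141,604.56):
Base rate for 3390.86.37 is 14% + €0.79/unit.
Duty = €141,604.56 × 14% + 828 × €0.79 = €20,478.76.
Line 2 (4715.05.03, Duron, 725 units, €180,902.00):
Base rate for 4715.05.03 is €4.11/unit.
4715.05.03 has an FTA preferential rate, but origin Duron is not Quenistan; base rate stands.
Additional duty on 4715.05.03 from Duron: +52.2% ad valorem. Applied ad valorem rate = 52.2%.
Duty = €180,902.00 × 52.2% + 725 × €4.11 = €97,410.59.
Line 3 (6188.87.27, Cason, 853 units, €113,218.69):
Base rate for 6188.87.27 is 17.5% + €3.93/unit.
Duty = €113,218.69 × 17.5% + 853 × €3.93 = €23,165.56.
Total = €20,478.76 + €97,410.59 + €23,165.56 = €141,054.91.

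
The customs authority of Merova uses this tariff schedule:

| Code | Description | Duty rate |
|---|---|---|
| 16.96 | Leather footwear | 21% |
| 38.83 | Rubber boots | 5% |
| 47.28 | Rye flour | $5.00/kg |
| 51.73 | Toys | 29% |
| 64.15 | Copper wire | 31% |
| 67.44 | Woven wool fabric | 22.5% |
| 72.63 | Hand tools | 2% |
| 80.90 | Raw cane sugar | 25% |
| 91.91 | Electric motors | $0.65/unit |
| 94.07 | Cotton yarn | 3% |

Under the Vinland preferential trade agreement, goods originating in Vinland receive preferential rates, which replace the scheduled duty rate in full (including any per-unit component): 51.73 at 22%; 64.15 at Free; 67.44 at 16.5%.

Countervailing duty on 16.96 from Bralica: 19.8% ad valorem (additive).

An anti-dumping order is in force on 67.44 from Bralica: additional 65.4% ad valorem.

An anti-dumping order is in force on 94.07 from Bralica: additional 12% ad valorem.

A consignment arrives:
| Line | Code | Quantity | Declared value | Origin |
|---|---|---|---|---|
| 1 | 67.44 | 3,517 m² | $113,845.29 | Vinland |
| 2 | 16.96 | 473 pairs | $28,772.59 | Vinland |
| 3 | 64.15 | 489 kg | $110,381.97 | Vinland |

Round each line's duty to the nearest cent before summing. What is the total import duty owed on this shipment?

$24,826.71

Line 1 (67.44, Vinland, 3,517 m², $113,845.29):
Base rate for 67.44 is 22.5%.
Origin Vinland qualifies under the Merova–Vinland agreement and 67.44 is covered: preferential rate 16.5% applies instead.
The additional-duty order on 67.44 targets Bralica, not Vinland; it does not apply.
Duty = $113,845.29 × 16.5% = $18,784.47.
Line 2 (16.96, Vinland, 473 pairs, $28,772.59):
Base rate for 16.96 is 21%.
Origin Vinland is the FTA partner but 16.96 is not on the preference list; base rate stands.
The additional-duty order on 16.96 targets Bralica, not Vinland; it does not apply.
Duty = $28,772.59 × 21% = $6,042.24.
Line 3 (64.15, Vinland, 489 kg, $110,381.97):
Base rate for 64.15 is 31%.
Origin Vinland qualifies under the Merova–Vinland agreement and 64.15 is covered: preferential rate Free applies instead.
Duty = $110,381.97 × 0% = $0.00.
Total = $18,784.47 + $6,042.24 + $0.00 = $24,826.71.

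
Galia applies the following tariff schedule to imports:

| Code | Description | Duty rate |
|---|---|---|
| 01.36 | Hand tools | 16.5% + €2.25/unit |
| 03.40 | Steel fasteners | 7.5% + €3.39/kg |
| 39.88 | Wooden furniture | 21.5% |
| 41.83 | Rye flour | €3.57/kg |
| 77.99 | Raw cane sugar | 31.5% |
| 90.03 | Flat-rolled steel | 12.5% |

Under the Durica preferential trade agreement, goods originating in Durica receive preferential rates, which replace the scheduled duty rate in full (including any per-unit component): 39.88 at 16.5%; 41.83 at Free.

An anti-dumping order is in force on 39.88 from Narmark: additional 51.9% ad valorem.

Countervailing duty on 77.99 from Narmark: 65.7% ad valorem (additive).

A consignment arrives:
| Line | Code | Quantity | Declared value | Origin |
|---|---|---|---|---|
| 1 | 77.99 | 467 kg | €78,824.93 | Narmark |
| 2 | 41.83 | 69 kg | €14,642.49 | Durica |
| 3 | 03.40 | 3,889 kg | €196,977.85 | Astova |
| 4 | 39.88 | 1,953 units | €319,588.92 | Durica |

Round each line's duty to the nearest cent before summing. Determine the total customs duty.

€157,307.05

Line 1 (77.99, Narmark, 467 kg, €78,824.93):
Base rate for 77.99 is 31.5%.
Additional duty on 77.99 from Narmark: +65.7%. Applied ad valorem rate: 31.5% + 65.7% = 97.2%.
Duty = €78,824.93 × 97.2% = €76,617.83.
Line 2 (41.83, Durica, 69 kg, €14,642.49):
Base rate for 41.83 is €3.57/kg.
Origin Durica qualifies under the Galia–Durica agreement and 41.83 is covered: preferential rate Free applies instead.
Duty = €14,642.49 × 0% = €0.00.
Line 3 (03.40, Astova, 3,889 kg, €196,977.85):
Base rate for 03.40 is 7.5% + €3.39/kg.
Duty = €196,977.85 × 7.5% + 3,889 × €3.39 = €27,957.05.
Line 4 (39.88, Durica, 1,953 units, €319,588.92):
Base rate for 39.88 is 21.5%.
Origin Durica qualifies under the Galia–Durica agreement and 39.88 is covered: preferential rate 16.5% applies instead.
The additional-duty order on 39.88 targets Narmark, not Durica; it does not apply.
Duty = €319,588.92 × 16.5% = €52,732.17.
Total = €76,617.83 + €0.00 + €27,957.05 + €52,732.17 = €157,307.05.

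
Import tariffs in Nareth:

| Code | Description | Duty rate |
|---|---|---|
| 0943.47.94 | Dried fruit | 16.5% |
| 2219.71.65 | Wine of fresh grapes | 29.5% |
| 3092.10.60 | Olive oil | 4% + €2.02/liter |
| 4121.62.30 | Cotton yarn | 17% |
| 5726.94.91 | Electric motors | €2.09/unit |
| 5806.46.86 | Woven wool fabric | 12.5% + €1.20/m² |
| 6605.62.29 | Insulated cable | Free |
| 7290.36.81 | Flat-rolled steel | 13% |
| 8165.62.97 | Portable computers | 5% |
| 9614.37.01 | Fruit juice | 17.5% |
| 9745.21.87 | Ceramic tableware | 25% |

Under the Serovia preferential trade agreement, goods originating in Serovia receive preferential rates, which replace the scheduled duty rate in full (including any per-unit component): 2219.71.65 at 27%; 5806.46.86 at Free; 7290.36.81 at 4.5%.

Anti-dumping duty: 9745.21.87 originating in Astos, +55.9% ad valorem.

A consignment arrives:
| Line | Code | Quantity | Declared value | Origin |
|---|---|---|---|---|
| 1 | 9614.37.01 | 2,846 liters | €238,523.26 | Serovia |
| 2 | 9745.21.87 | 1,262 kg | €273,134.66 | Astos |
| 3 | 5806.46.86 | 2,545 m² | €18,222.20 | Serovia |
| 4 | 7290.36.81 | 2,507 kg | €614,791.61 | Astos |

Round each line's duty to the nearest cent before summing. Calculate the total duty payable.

Line 1 (9614.37.01, Serovia, 2,846 liters, €238,523.26):
Base rate for 9614.37.01 is 17.5%.
Origin Serovia is the FTA partner but 9614.37.01 is not on the preference list; base rate stands.
Duty = €238,523.26 × 17.5% = €41,741.57.
Line 2 (9745.21.87, Astos, 1,262 kg, €273,134.66):
Base rate for 9745.21.87 is 25%.
Additional duty on 9745.21.87 from Astos: +55.9%. Applied ad valorem rate: 25% + 55.9% = 80.9%.
Duty = €273,134.66 × 80.9% = €220,965.94.
Line 3 (5806.46.86, Serovia, 2,545 m², €18,222.20):
Base rate for 5806.46.86 is 12.5% + €1.20/m².
Origin Serovia qualifies under the Nareth–Serovia agreement and 5806.46.86 is covered: preferential rate Free applies instead.
Duty = €18,222.20 × 0% = €0.00.
Line 4 (7290.36.81, Astos, 2,507 kg, €614,791.61):
Base rate for 7290.36.81 is 13%.
7290.36.81 has an FTA preferential rate, but origin Astos is not Serovia; base rate stands.
Duty = €614,791.61 × 13% = €79,922.91.
Total = €41,741.57 + €220,965.94 + €0.00 + €79,922.91 = €342,630.42.

€342,630.42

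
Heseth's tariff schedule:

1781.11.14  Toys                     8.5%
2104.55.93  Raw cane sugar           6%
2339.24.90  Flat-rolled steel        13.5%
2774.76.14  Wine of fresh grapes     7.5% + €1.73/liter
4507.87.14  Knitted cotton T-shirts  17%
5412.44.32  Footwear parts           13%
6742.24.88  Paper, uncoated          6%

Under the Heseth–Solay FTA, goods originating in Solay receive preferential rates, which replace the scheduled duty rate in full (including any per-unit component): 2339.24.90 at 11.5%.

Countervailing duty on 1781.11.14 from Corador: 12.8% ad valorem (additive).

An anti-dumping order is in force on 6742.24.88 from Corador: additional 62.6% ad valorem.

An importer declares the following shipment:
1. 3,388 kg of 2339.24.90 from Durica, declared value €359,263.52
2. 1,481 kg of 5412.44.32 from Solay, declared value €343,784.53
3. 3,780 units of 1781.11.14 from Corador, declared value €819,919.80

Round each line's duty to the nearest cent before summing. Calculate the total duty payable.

Line 1 (2339.24.90, Durica, 3,388 kg, €359,263.52):
Base rate for 2339.24.90 is 13.5%.
2339.24.90 has an FTA preferential rate, but origin Durica is not Solay; base rate stands.
Duty = €359,263.52 × 13.5% = €48,500.58.
Line 2 (5412.44.32, Solay, 1,481 kg, €343,784.53):
Base rate for 5412.44.32 is 13%.
Origin Solay is the FTA partner but 5412.44.32 is not on the preference list; base rate stands.
Duty = €343,784.53 × 13% = €44,691.99.
Line 3 (1781.11.14, Corador, 3,780 units, €819,919.80):
Base rate for 1781.11.14 is 8.5%.
Additional duty on 1781.11.14 from Corador: +12.8%. Applied ad valorem rate: 8.5% + 12.8% = 21.3%.
Duty = €819,919.80 × 21.3% = €174,642.92.
Total = €48,500.58 + €44,691.99 + €174,642.92 = €267,835.49.

€267,835.49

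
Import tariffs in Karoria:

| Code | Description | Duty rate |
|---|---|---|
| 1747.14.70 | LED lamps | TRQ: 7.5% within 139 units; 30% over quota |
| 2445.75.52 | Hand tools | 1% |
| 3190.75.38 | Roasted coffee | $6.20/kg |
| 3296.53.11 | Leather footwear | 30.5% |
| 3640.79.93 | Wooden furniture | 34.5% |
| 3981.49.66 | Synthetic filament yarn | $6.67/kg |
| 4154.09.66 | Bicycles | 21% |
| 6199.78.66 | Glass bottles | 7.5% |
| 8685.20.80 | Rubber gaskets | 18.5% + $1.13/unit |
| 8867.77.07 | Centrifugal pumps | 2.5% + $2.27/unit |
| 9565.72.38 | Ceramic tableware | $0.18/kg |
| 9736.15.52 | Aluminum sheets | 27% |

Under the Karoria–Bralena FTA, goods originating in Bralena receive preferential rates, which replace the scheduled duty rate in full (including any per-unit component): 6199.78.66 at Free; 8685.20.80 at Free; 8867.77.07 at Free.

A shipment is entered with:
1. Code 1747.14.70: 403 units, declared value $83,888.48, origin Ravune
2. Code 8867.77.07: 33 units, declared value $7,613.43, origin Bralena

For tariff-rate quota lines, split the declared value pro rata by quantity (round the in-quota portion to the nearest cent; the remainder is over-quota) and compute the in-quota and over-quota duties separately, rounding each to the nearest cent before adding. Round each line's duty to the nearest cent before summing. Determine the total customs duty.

Line 1 (1747.14.70, Ravune, 403 units, $83,888.48):
Code 1747.14.70 is under a tariff-rate quota (threshold 139 units). In-quota: 139 units at 7.5%; over-quota: 264 units at 30%.
Pro-rata value split: in-quota = $83,888.48 × 139/403 = $28,934.24; over-quota = $83,888.48 − $28,934.24 = $54,954.24.
In-quota duty = $28,934.24 × 7.5% = $2,170.07. Over-quota duty = $54,954.24 × 30% = $16,486.27.
Line duty = $2,170.07 + $16,486.27 = $18,656.34.
Line 2 (8867.77.07, Bralena, 33 units, $7,613.43):
Base rate for 8867.77.07 is 2.5% + $2.27/unit.
Origin Bralena qualifies under the Karoria–Bralena agreement and 8867.77.07 is covered: preferential rate Free applies instead.
Duty = $7,613.43 × 0% = $0.00.
Total = $18,656.34 + $0.00 = $18,656.34.

$18,656.34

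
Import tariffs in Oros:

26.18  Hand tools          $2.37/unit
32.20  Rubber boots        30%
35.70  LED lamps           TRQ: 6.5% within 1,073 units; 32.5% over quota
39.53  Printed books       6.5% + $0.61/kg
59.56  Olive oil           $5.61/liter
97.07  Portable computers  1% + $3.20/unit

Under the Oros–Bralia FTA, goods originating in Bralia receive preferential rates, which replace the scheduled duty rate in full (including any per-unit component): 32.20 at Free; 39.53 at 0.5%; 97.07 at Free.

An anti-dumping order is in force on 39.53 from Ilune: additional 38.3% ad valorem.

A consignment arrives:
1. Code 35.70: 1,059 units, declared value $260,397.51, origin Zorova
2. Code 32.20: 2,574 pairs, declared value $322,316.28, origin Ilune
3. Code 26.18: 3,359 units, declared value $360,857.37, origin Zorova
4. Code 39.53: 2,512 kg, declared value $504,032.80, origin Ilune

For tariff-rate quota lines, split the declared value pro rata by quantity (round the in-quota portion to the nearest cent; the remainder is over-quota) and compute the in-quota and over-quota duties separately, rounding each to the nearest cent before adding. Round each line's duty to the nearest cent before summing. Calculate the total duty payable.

Line 1 (35.70, Zorova, 1,059 units, $260,397.51):
Code 35.70 is under a tariff-rate quota (threshold 1,073 units). Quantity 1,059 units is within the quota, so the in-quota rate 6.5% applies to the full value.
Duty = $260,397.51 × 6.5% = $16,925.84.
Line 2 (32.20, Ilune, 2,574 pairs, $322,316.28):
Base rate for 32.20 is 30%.
32.20 has an FTA preferential rate, but origin Ilune is not Bralia; base rate stands.
Duty = $322,316.28 × 30% = $96,694.88.
Line 3 (26.18, Zorova, 3,359 units, $360,857.37):
Base rate for 26.18 is $2.37/unit.
Duty = 3,359 × $2.37 = $7,960.83.
Line 4 (39.53, Ilune, 2,512 kg, $504,032.80):
Base rate for 39.53 is 6.5% + $0.61/kg.
39.53 has an FTA preferential rate, but origin Ilune is not Bralia; base rate stands.
Additional duty on 39.53 from Ilune: +38.3%. Applied ad valorem rate: 6.5% + 38.3% = 44.8%.
Duty = $504,032.80 × 44.8% + 2,512 × $0.61 = $227,339.01.
Total = $16,925.84 + $96,694.88 + $7,960.83 + $227,339.01 = $348,920.56.

$348,920.56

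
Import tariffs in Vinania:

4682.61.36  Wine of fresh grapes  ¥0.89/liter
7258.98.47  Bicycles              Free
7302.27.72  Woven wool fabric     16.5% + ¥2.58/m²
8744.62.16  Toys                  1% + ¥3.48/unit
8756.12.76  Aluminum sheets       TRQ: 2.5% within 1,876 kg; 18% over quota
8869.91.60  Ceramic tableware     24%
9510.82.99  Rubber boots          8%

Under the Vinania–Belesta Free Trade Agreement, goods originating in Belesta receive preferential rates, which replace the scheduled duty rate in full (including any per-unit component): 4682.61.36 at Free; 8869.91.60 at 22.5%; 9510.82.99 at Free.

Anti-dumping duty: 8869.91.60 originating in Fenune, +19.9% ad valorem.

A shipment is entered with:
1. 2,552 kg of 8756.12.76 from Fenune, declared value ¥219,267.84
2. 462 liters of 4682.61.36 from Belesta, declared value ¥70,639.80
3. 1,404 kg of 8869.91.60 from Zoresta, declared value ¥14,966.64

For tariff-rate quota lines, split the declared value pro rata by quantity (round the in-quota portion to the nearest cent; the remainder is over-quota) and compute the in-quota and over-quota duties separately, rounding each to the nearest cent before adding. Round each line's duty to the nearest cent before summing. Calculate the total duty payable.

Line 1 (8756.12.76, Fenune, 2,552 kg, ¥219,267.84):
Code 8756.12.76 is under a tariff-rate quota (threshold 1,876 kg). In-quota: 1,876 kg at 2.5%; over-quota: 676 kg at 18%.
Pro-rata value split: in-quota = ¥219,267.84 × 1,876/2,552 = ¥161,185.92; over-quota = ¥219,267.84 − ¥161,185.92 = ¥58,081.92.
In-quota duty = ¥161,185.92 × 2.5% = ¥4,029.65. Over-quota duty = ¥58,081.92 × 18% = ¥10,454.75.
Line duty = ¥4,029.65 + ¥10,454.75 = ¥14,484.40.
Line 2 (4682.61.36, Belesta, 462 liters, ¥70,639.80):
Base rate for 4682.61.36 is ¥0.89/liter.
Origin Belesta qualifies under the Vinania–Belesta agreement and 4682.61.36 is covered: preferential rate Free applies instead.
Duty = ¥70,639.80 × 0% = ¥0.00.
Line 3 (8869.91.60, Zoresta, 1,404 kg, ¥14,966.64):
Base rate for 8869.91.60 is 24%.
8869.91.60 has an FTA preferential rate, but origin Zoresta is not Belesta; base rate stands.
The additional-duty order on 8869.91.60 targets Fenune, not Zoresta; it does not apply.
Duty = ¥14,966.64 × 24% = ¥3,591.99.
Total = ¥14,484.40 + ¥0.00 + ¥3,591.99 = ¥18,076.39.

¥18,076.39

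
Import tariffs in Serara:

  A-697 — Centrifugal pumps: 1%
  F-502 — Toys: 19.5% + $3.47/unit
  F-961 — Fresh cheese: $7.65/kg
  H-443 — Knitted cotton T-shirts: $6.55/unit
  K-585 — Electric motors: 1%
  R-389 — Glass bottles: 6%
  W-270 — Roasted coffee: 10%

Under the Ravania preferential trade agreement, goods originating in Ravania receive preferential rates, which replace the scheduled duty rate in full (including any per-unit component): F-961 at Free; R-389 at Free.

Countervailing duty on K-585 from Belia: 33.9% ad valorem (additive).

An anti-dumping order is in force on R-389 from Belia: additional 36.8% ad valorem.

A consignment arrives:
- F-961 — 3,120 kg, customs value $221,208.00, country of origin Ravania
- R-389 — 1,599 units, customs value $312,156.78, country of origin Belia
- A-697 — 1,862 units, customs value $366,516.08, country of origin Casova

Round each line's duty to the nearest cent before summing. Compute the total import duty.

$137,268.26

Line 1 (F-961, Ravania, 3,120 kg, $221,208.00):
Base rate for F-961 is $7.65/kg.
Origin Ravania qualifies under the Serara–Ravania agreement and F-961 is covered: preferential rate Free applies instead.
Duty = $221,208.00 × 0% = $0.00.
Line 2 (R-389, Belia, 1,599 units, $312,156.78):
Base rate for R-389 is 6%.
R-389 has an FTA preferential rate, but origin Belia is not Ravania; base rate stands.
Additional duty on R-389 from Belia: +36.8%. Applied ad valorem rate: 6% + 36.8% = 42.8%.
Duty = $312,156.78 × 42.8% = $133,603.10.
Line 3 (A-697, Casova, 1,862 units, $366,516.08):
Base rate for A-697 is 1%.
Duty = $366,516.08 × 1% = $3,665.16.
Total = $0.00 + $133,603.10 + $3,665.16 = $137,268.26.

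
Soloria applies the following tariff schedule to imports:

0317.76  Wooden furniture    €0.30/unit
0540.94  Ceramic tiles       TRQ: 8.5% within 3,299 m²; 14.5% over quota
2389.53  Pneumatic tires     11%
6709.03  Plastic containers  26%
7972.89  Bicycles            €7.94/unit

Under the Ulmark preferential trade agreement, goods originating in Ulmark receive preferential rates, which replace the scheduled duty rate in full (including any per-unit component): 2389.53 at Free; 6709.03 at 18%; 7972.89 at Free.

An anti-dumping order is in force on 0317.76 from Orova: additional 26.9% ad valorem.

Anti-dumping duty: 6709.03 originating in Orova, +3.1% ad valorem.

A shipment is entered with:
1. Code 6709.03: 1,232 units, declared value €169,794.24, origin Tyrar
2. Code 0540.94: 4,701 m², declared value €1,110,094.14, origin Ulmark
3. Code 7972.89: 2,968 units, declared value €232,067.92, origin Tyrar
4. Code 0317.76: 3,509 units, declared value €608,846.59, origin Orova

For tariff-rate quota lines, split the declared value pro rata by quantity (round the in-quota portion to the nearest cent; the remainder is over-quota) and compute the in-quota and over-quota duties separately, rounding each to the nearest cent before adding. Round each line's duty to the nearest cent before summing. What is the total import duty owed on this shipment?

€346,766.95

Line 1 (6709.03, Tyrar, 1,232 units, €169,794.24):
Base rate for 6709.03 is 26%.
6709.03 has an FTA preferential rate, but origin Tyrar is not Ulmark; base rate stands.
The additional-duty order on 6709.03 targets Orova, not Tyrar; it does not apply.
Duty = €169,794.24 × 26% = €44,146.50.
Line 2 (0540.94, Ulmark, 4,701 m², €1,110,094.14):
Code 0540.94 is under a tariff-rate quota (threshold 3,299 m²). In-quota: 3,299 m² at 8.5%; over-quota: 1,402 m² at 14.5%.
Pro-rata value split: in-quota = €1,110,094.14 × 3,299/4,701 = €779,025.86; over-quota = €1,110,094.14 − €779,025.86 = €331,068.28.
In-quota duty = €779,025.86 × 8.5% = €66,217.20. Over-quota duty = €331,068.28 × 14.5% = €48,004.90.
Line duty = €66,217.20 + €48,004.90 = €114,222.10.
Line 3 (7972.89, Tyrar, 2,968 units, €232,067.92):
Base rate for 7972.89 is €7.94/unit.
7972.89 has an FTA preferential rate, but origin Tyrar is not Ulmark; base rate stands.
Duty = 2,968 × €7.94 = €23,565.92.
Line 4 (0317.76, Orova, 3,509 units, €608,846.59):
Base rate for 0317.76 is €0.30/unit.
Additional duty on 0317.76 from Orova: +26.9% ad valorem. Applied ad valorem rate = 26.9%.
Duty = €608,846.59 × 26.9% + 3,509 × €0.30 = €164,832.43.
Total = €44,146.50 + €114,222.10 + €23,565.92 + €164,832.43 = €346,766.95.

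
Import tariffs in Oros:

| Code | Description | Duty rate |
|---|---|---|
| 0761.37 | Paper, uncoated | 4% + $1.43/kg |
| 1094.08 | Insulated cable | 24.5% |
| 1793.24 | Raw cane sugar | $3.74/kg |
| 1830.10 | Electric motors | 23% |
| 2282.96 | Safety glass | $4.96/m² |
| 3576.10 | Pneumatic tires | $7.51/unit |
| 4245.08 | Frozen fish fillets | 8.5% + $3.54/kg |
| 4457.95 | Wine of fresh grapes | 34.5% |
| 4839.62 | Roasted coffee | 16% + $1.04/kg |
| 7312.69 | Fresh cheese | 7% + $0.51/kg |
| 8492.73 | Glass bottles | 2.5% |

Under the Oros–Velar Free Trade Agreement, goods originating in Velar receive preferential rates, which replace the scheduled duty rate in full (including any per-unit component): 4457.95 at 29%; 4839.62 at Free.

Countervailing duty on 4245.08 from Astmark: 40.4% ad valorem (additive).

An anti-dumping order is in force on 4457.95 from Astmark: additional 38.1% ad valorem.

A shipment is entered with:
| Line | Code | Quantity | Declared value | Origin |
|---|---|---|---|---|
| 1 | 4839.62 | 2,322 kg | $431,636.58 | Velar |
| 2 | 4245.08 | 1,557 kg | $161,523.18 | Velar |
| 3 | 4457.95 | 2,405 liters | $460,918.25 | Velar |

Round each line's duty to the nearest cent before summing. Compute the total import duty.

Line 1 (4839.62, Velar, 2,322 kg, $431,636.58):
Base rate for 4839.62 is 16% + $1.04/kg.
Origin Velar qualifies under the Oros–Velar agreement and 4839.62 is covered: preferential rate Free applies instead.
Duty = $431,636.58 × 0% = $0.00.
Line 2 (4245.08, Velar, 1,557 kg, $161,523.18):
Base rate for 4245.08 is 8.5% + $3.54/kg.
Origin Velar is the FTA partner but 4245.08 is not on the preference list; base rate stands.
The additional-duty order on 4245.08 targets Astmark, not Velar; it does not apply.
Duty = $161,523.18 × 8.5% + 1,557 × $3.54 = $19,241.25.
Line 3 (4457.95, Velar, 2,405 liters, $460,918.25):
Base rate for 4457.95 is 34.5%.
Origin Velar qualifies under the Oros–Velar agreement and 4457.95 is covered: preferential rate 29% applies instead.
The additional-duty order on 4457.95 targets Astmark, not Velar; it does not apply.
Duty = $460,918.25 × 29% = $133,666.29.
Total = $0.00 + $19,241.25 + $133,666.29 = $152,907.54.

$152,907.54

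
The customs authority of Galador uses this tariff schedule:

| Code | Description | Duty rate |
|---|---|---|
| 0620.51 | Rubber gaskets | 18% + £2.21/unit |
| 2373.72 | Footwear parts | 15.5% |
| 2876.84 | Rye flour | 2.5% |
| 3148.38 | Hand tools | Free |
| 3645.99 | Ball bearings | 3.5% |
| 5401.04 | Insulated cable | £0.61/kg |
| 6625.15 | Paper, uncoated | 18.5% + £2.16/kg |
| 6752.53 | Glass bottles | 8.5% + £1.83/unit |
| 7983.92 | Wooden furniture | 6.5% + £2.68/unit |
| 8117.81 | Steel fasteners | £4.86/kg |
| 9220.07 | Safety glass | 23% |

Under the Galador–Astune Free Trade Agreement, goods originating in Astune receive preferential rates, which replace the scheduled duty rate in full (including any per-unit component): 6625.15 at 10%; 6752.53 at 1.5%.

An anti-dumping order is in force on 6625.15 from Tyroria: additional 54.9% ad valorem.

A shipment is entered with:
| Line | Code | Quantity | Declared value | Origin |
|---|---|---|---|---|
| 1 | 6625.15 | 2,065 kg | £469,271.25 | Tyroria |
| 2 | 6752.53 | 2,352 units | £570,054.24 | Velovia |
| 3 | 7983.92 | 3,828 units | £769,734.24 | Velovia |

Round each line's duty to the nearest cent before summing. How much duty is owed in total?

Line 1 (6625.15, Tyroria, 2,065 kg, £469,271.25):
Base rate for 6625.15 is 18.5% + £2.16/kg.
6625.15 has an FTA preferential rate, but origin Tyroria is not Astune; base rate stands.
Additional duty on 6625.15 from Tyroria: +54.9%. Applied ad valorem rate: 18.5% + 54.9% = 73.4%.
Duty = £469,271.25 × 73.4% + 2,065 × £2.16 = £348,905.50.
Line 2 (6752.53, Velovia, 2,352 units, £570,054.24):
Base rate for 6752.53 is 8.5% + £1.83/unit.
6752.53 has an FTA preferential rate, but origin Velovia is not Astune; base rate stands.
Duty = £570,054.24 × 8.5% + 2,352 × £1.83 = £52,758.77.
Line 3 (7983.92, Velovia, 3,828 units, £769,734.24):
Base rate for 7983.92 is 6.5% + £2.68/unit.
Duty = £769,734.24 × 6.5% + 3,828 × £2.68 = £60,291.77.
Total = £348,905.50 + £52,758.77 + £60,291.77 = £461,956.04.

£461,956.04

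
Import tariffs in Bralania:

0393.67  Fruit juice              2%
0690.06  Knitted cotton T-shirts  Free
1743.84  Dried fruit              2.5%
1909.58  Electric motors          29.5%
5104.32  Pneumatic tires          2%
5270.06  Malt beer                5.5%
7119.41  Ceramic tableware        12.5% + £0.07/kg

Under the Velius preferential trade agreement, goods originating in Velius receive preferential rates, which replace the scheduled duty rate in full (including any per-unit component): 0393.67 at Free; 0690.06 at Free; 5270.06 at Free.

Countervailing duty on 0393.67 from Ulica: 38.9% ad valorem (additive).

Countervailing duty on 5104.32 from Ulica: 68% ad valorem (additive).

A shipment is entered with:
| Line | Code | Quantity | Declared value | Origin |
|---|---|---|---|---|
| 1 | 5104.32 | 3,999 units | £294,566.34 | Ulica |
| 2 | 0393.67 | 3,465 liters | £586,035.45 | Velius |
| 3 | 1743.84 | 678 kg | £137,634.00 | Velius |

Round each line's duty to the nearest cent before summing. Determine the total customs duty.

£209,637.29

Line 1 (5104.32, Ulica, 3,999 units, £294,566.34):
Base rate for 5104.32 is 2%.
Additional duty on 5104.32 from Ulica: +68%. Applied ad valorem rate: 2% + 68% = 70%.
Duty = £294,566.34 × 70% = £206,196.44.
Line 2 (0393.67, Velius, 3,465 liters, £586,035.45):
Base rate for 0393.67 is 2%.
Origin Velius qualifies under the Bralania–Velius agreement and 0393.67 is covered: preferential rate Free applies instead.
The additional-duty order on 0393.67 targets Ulica, not Velius; it does not apply.
Duty = £586,035.45 × 0% = £0.00.
Line 3 (1743.84, Velius, 678 kg, £137,634.00):
Base rate for 1743.84 is 2.5%.
Origin Velius is the FTA partner but 1743.84 is not on the preference list; base rate stands.
Duty = £137,634.00 × 2.5% = £3,440.85.
Total = £206,196.44 + £0.00 + £3,440.85 = £209,637.29.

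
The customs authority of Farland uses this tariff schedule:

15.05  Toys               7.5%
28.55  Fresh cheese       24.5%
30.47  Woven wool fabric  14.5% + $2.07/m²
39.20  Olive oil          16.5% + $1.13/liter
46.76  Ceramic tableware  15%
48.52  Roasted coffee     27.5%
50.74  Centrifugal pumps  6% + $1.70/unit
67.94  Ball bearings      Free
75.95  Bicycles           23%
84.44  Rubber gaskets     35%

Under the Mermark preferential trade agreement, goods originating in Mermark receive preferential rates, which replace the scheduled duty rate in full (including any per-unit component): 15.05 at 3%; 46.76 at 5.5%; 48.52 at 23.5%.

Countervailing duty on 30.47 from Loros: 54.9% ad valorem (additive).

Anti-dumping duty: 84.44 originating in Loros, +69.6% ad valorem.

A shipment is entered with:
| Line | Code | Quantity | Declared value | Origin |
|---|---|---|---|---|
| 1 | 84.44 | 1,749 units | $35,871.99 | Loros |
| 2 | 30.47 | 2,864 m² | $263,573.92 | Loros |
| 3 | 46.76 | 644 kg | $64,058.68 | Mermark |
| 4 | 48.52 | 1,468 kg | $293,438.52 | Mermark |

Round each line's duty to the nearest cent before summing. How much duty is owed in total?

Line 1 (84.44, Loros, 1,749 units, $35,871.99):
Base rate for 84.44 is 35%.
Additional duty on 84.44 from Loros: +69.6%. Applied ad valorem rate: 35% + 69.6% = 104.6%.
Duty = $35,871.99 × 104.6% = $37,522.10.
Line 2 (30.47, Loros, 2,864 m², $263,573.92):
Base rate for 30.47 is 14.5% + $2.07/m².
Additional duty on 30.47 from Loros: +54.9%. Applied ad valorem rate: 14.5% + 54.9% = 69.4%.
Duty = $263,573.92 × 69.4% + 2,864 × $2.07 = $188,848.78.
Line 3 (46.76, Mermark, 644 kg, $64,058.68):
Base rate for 46.76 is 15%.
Origin Mermark qualifies under the Farland–Mermark agreement and 46.76 is covered: preferential rate 5.5% applies instead.
Duty = $64,058.68 × 5.5% = $3,523.23.
Line 4 (48.52, Mermark, 1,468 kg, $293,438.52):
Base rate for 48.52 is 27.5%.
Origin Mermark qualifies under the Farland–Mermark agreement and 48.52 is covered: preferential rate 23.5% applies instead.
Duty = $293,438.52 × 23.5% = $68,958.05.
Total = $37,522.10 + $188,848.78 + $3,523.23 + $68,958.05 = $298,852.16.

$298,852.16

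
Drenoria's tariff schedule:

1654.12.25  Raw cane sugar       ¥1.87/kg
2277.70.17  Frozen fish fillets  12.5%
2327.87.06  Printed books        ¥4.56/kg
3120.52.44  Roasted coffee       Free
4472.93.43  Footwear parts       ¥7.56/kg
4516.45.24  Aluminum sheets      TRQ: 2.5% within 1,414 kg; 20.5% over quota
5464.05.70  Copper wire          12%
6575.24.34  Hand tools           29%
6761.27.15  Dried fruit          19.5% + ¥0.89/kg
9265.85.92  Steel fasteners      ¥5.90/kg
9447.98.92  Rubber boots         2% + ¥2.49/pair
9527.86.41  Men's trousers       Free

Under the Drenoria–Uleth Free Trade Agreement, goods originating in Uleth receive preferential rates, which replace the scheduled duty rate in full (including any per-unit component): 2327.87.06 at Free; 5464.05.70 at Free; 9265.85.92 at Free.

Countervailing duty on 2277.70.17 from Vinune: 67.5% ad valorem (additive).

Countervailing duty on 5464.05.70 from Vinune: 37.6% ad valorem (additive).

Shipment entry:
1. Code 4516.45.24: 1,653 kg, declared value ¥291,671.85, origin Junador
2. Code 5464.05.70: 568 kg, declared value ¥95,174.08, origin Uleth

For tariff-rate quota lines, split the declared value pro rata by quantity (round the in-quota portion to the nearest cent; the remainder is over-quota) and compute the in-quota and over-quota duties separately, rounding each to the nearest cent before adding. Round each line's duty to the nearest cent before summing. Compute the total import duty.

¥14,882.68

Line 1 (4516.45.24, Junador, 1,653 kg, ¥291,671.85):
Code 4516.45.24 is under a tariff-rate quota (threshold 1,414 kg). In-quota: 1,414 kg at 2.5%; over-quota: 239 kg at 20.5%.
Pro-rata value split: in-quota = ¥291,671.85 × 1,414/1,653 = ¥249,500.30; over-quota = ¥291,671.85 − ¥249,500.30 = ¥42,171.55.
In-quota duty = ¥249,500.30 × 2.5% = ¥6,237.51. Over-quota duty = ¥42,171.55 × 20.5% = ¥8,645.17.
Line duty = ¥6,237.51 + ¥8,645.17 = ¥14,882.68.
Line 2 (5464.05.70, Uleth, 568 kg, ¥95,174.08):
Base rate for 5464.05.70 is 12%.
Origin Uleth qualifies under the Drenoria–Uleth agreement and 5464.05.70 is covered: preferential rate Free applies instead.
The additional-duty order on 5464.05.70 targets Vinune, not Uleth; it does not apply.
Duty = ¥95,174.08 × 0% = ¥0.00.
Total = ¥14,882.68 + ¥0.00 = ¥14,882.68.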